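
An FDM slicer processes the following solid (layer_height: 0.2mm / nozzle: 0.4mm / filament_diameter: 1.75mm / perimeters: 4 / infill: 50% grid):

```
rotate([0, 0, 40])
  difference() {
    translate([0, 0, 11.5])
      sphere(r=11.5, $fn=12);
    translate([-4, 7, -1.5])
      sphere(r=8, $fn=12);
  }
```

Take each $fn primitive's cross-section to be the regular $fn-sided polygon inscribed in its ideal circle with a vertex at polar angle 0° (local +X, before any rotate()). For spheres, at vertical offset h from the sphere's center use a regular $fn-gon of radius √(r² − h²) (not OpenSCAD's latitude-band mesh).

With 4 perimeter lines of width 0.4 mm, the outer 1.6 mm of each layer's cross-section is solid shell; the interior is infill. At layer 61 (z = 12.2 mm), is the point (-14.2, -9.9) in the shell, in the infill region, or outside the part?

outside

At z = 12.2 mm: the r=11.5 sphere contributes a regular 12-gon of circumradius √(11.5²−0.7²) = 11.479; the sphere at (-4, 7) does not reach this height (|z−center|=13.700 > r=8); After the difference (first − rest): none of the subtracted shapes is present at this height, so the r=11.5 sphere is unchanged — 1 connected region; (rotated 40° about Z; rotation is an isometry so areas/perimeters/island counts are preserved). Overall, the cross-section is a single solid region. Undo the 40° rotation: the query point maps to (-17.241, 1.544) in the un-rotated model frame. The nearest boundary edge runs (-9.94, 5.74)→(-11.48, 0.00); distance from the point to it = 5.97 mm. The point is not inside any of the regions above, so it lies outside the cross-section (5.97 mm from the nearest boundary).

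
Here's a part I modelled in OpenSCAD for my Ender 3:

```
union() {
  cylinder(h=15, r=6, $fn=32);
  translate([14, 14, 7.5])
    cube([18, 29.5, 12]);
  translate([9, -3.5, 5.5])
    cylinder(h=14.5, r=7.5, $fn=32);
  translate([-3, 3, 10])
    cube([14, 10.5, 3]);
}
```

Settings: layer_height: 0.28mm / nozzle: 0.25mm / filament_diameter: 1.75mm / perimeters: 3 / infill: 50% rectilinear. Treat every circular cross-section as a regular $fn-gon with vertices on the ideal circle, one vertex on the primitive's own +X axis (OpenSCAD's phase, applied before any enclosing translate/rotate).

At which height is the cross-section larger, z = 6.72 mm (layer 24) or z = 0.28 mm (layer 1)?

layer 24 (z = 6.72 mm)

Layer 24 (z = 6.72): the r=6 cylinder contributes a regular 32-gon of circumradius 6 (area = (32/2)·6.000²·sin(360°/32) = 112.37 mm²); the cube at (14, 14) is absent (z outside [7.5, 19.5]); the cylinder at (9, -3.5): section is a regular 32-gon, circumradius r=7.5 (area = (32/2)·7.500²·sin(360°/32) = 175.58 mm²); the cube at (-3, 3) does not reach this height (z outside [10, 13]); Merging all regions: the regions partially overlap — summed areas 287.95 mm² minus the doubly-counted overlap 24.28 mm² gives 263.67 mm² — area = 263.67 mm². So its area = 263.67 mm². Layer 1 (z = 0.28): the r=6 cylinder contributes a regular 32-gon of circumradius 6 (area = (32/2)·6.000²·sin(360°/32) = 112.37 mm²); the cube at (14, 14) is not intersected at this z (z outside [7.5, 19.5]); the cylinder at (9, -3.5) is not intersected at this z (z outside [5.5, 20]); the cube at (-3, 3) is not intersected at this z (z outside [10, 13]); Taking the union: only the r=6 cylinder is present, so the union is just that shape — area = 112.37 mm². So its area = 112.37 mm². Layer 24 is larger (263.67 vs 112.37 mm²).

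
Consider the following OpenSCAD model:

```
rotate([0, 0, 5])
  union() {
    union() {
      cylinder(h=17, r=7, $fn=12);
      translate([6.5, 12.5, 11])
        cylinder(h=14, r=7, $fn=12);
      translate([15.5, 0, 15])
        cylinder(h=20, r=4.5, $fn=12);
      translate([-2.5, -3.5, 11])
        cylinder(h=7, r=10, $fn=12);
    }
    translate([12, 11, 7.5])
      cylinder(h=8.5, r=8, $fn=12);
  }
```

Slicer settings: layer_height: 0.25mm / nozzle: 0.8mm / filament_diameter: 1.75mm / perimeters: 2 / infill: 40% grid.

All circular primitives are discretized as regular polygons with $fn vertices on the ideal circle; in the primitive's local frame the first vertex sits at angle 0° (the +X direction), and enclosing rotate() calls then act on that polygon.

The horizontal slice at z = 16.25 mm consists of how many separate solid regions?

3

At z = 16.25 mm: the r=7 cylinder contributes a regular 12-gon of circumradius 7; the cylinder at (6.5, 12.5): section is a regular 12-gon, circumradius r=7; the cylinder at (15.5, 0): section is a regular 12-gon, circumradius r=4.5; the r=10 cylinder at (-2.5, -3.5) gives a regular 12-gon of circumradius 10 (constant along its height); Merging all regions: the regions partially overlap (shared area 135.02 mm²), so overlapping operands fuse into one piece — 3 connected regions; the cylinder at (12, 11) does not reach this height (z outside [7.5, 16]); Combining (union): only the result so far is present, so the union is just that shape — 3 connected regions; (whole slice rotated 5° about Z — lengths, areas and connectivity unchanged). The result has 3 disconnected regions.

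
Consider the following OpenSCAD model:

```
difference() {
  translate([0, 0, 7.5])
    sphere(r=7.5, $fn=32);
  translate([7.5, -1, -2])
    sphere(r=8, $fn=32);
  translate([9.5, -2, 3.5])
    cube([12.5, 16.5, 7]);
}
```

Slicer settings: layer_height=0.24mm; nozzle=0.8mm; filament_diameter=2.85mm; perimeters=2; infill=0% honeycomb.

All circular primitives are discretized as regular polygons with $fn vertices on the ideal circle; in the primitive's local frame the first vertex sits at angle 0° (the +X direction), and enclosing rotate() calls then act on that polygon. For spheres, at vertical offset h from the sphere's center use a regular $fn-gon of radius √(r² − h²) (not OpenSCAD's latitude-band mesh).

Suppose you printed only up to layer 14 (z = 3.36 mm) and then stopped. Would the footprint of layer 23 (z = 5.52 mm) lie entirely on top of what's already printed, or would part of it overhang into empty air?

Compare the two slices. At z = 3.36: the r=7.5 sphere contributes a regular 32-gon of circumradius √(7.5²−4.14²) = 6.254 (area = (32/2)·6.254²·sin(360°/32) = 122.08 mm²); the r=8 sphere at (7.5, -1) slices to a regular 32-gon of circumradius 5.939 (√(r²−h²) with h=5.36 from center) (area = (32/2)·5.939²·sin(360°/32) = 110.09 mm²); the cube at (9.5, -2) is absent (z outside [3.5, 10.5]); Subtracting the remaining from the first: starting from the r=7.5 sphere (122.08 mm²), the r=8 sphere at (7.5, -1) partially overlaps it — only the 30.38 mm² overlap (of its 110.09 mm²) is removed, clipping the outline — area = 91.70 mm². At z = 5.52: the sphere: section is a regular 32-gon, circumradius = √(r²−h²) = √(7.5²−1.98²) = 7.234 (area = (32/2)·7.234²·sin(360°/32) = 163.34 mm²); the r=8 sphere at (7.5, -1) slices to a regular 32-gon of circumradius 2.729 (√(r²−h²) with h=7.52 from center) (area = (32/2)·2.729²·sin(360°/32) = 23.25 mm²); the 12.5×16.5 cube at (9.5, -2) contributes its full rectangle (area 206.25 mm²); After the difference (first − rest): starting from the r=7.5 sphere (163.34 mm²), the r=8 sphere at (7.5, -1) partially overlaps it — only the 8.82 mm² overlap (of its 23.25 mm²) is removed, clipping the outline; the 12.5×16.5 cube at (9.5, -2) misses the remaining region (no effect) — area = 154.52 mm². Checking containment: at z = 5.52 the cross-section extends beyond the z = 3.36 cross-section by about 62.82 mm².

part overhangs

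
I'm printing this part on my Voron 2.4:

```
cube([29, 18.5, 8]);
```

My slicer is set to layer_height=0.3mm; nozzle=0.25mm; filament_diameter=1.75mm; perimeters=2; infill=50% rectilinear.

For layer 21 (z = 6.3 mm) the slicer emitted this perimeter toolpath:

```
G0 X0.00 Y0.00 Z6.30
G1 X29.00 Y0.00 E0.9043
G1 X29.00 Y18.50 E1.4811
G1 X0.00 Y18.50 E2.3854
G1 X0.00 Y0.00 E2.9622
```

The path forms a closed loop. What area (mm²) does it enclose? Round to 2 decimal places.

Apply the shoelace formula to the sequence of (X, Y) vertices; enclosed area = 536.50 mm².

536.50 mm²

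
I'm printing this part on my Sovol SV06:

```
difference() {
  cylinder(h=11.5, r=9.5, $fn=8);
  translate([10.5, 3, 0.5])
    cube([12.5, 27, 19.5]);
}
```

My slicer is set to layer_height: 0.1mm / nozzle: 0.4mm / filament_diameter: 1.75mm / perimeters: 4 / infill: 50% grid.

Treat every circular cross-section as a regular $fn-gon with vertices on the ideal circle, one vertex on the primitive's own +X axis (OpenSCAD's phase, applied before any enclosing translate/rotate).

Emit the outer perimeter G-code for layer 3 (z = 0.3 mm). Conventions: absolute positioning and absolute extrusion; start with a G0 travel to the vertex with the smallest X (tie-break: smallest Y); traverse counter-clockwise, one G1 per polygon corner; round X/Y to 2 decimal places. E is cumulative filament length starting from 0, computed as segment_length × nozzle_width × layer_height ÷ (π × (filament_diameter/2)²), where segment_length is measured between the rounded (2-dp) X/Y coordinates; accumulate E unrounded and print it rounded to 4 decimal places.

At z = 0.3 mm: the r=9.5 cylinder contributes a regular 8-gon of circumradius 9.5; the cube at (10.5, 3) does not reach this height (z outside [0.5, 20]); Subtracting the remaining from the first: none of the subtracted shapes is present at this height, so the r=9.5 cylinder is unchanged — 1 connected region. The outline is a single polygon with 8 vertices. Extrusion per mm of travel: 0.4 × 0.1 / (π × 0.875²) = 0.016630. Accumulating E over each segment gives final E = 0.9675.

G0 X-9.50 Y0.00 Z0.30
G1 X-6.72 Y-6.72 E0.1209
G1 X0.00 Y-9.50 E0.2419
G1 X6.72 Y-6.72 E0.3628
G1 X9.50 Y0.00 E0.4838
G1 X6.72 Y6.72 E0.6047
G1 X0.00 Y9.50 E0.7256
G1 X-6.72 Y6.72 E0.8466
G1 X-9.50 Y0.00 E0.9675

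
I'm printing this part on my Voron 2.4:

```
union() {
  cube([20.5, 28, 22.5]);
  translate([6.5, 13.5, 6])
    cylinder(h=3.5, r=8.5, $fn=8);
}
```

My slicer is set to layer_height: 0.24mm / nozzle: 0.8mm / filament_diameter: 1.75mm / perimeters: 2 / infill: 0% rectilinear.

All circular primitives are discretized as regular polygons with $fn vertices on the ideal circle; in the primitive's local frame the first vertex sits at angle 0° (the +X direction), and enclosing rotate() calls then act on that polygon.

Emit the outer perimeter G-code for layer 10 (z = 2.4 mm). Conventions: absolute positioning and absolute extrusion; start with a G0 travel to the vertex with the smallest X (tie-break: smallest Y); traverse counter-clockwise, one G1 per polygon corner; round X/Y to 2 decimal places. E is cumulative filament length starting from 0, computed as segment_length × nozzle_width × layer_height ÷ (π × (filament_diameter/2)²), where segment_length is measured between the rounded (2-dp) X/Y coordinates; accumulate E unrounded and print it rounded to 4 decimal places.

At z = 2.4 mm: the 20.5×28 cube contributes its full rectangle; the cylinder at (6.5, 13.5) is absent (z outside [6, 9.5]); Taking the union: only the 20.5×28 cube is present, so the union is just that shape — 1 connected region. The outline is a single polygon with 4 vertices. Extrusion per mm of travel: 0.8 × 0.24 / (π × 0.875²) = 0.079824. Accumulating E over each segment gives final E = 7.7430.

G0 X0.00 Y0.00 Z2.40
G1 X20.50 Y0.00 E1.6364
G1 X20.50 Y28.00 E3.8715
G1 X0.00 Y28.00 E5.5079
G1 X0.00 Y0.00 E7.7430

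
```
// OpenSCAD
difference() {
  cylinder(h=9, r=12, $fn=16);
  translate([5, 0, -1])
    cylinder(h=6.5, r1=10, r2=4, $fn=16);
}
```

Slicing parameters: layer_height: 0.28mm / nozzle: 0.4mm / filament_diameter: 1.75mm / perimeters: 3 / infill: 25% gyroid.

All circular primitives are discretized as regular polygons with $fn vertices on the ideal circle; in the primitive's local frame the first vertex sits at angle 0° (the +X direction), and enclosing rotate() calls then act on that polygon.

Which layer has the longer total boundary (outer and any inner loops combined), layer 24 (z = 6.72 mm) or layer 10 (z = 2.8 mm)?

Layer 24 (z = 6.72): the r=12 cylinder gives a regular 16-gon of circumradius 12 (constant along its height) (perimeter = 2·16·12.000·sin(180°/16) = 74.91 mm); the cone at (5, 0) is absent (z outside [-1, 5.5]); Subtracting the remaining from the first: none of the subtracted shapes is present at this height, so the r=12 cylinder is unchanged — boundary = 74.91 mm. So its perimeter = 74.91 mm. Layer 10 (z = 2.8): the r=12 cylinder contributes a regular 16-gon of circumradius 12 (perimeter = 2·16·12.000·sin(180°/16) = 74.91 mm); the cone at (5, 0): at t=0.585 of its height the radius interpolates to r₁+(r₂−r₁)t = 6.492, giving a regular 16-gon of that circumradius (perimeter = 2·16·6.492·sin(180°/16) = 40.53 mm); Subtracting the remaining from the first: starting from the r=12 cylinder, the cone at (5, 0) lies wholly inside it (removes its full 129.04 mm² and its 40.53 mm outline becomes a hole wall) — boundary (outer + 1 inner loop) = 115.45 mm. So its perimeter = 115.45 mm. Layer 10 is larger (115.45 vs 74.91 mm).

layer 10 (z = 2.8 mm)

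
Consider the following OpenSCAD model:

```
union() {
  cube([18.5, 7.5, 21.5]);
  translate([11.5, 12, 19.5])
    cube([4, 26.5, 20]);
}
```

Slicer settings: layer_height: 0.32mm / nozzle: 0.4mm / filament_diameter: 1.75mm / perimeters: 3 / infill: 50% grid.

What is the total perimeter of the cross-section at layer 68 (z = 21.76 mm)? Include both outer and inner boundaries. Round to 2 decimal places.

At z = 21.76 mm: the cube is not intersected at this z (z outside [0, 21.5]); the 4×26.5 cube at (11.5, 12) contributes its full rectangle (perimeter 61.00 mm); Combining (union): only the 4×26.5 cube at (11.5, 12) is present, so the union is just that shape — boundary = 61.00 mm. Overall, the cross-section is a single solid region. Total boundary length (outer) = 61.00 mm.

61.00 mm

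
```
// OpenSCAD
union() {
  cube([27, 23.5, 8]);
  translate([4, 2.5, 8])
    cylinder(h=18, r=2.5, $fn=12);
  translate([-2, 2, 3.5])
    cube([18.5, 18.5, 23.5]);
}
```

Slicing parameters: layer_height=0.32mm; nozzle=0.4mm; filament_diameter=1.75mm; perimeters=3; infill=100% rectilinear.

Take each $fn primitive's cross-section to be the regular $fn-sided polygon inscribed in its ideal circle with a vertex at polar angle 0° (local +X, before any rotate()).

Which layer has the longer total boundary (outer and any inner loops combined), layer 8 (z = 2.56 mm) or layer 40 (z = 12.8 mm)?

Layer 8 (z = 2.56): the cube (footprint 27×23.5) is included at this height (perimeter 101.00 mm); the cylinder at (4, 2.5) does not reach this height (z outside [8, 26]); the cube at (-2, 2) does not reach this height (z outside [3.5, 27]); Taking the union: only the 27×23.5 cube is present, so the union is just that shape — boundary = 101.00 mm. So its perimeter = 101.00 mm. Layer 40 (z = 12.8): the cube does not reach this height (z outside [0, 8]); the r=2.5 cylinder at (4, 2.5) gives a regular 12-gon of circumradius 2.5 (constant along its height) (perimeter = 2·12·2.500·sin(180°/12) = 15.53 mm); the 18.5×18.5 cube at (-2, 2) contributes its full rectangle (perimeter 74.00 mm); Merging all regions: the regions partially overlap (shared area 11.81 mm²), so the edge portions inside another operand are dropped and the merged outline is re-measured after clipping — boundary = 76.00 mm. So its perimeter = 76.00 mm. Layer 8 is larger (101.00 vs 76.00 mm).

layer 8 (z = 2.56 mm)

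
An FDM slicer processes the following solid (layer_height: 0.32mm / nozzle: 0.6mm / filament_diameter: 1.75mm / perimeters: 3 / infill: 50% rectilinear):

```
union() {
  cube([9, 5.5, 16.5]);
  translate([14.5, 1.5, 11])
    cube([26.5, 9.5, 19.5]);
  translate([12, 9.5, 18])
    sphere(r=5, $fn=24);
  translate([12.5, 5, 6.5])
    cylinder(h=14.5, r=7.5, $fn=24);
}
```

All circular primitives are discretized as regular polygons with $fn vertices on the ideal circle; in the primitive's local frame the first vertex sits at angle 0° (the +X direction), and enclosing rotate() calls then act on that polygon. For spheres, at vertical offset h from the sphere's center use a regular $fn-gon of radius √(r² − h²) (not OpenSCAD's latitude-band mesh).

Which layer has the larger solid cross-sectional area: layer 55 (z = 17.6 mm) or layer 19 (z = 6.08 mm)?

layer 55 (z = 17.6 mm)

Layer 55 (z = 17.6): the cube is not intersected at this z (z outside [0, 16.5]); the cube at (14.5, 1.5) is present — its section is the full 26.5×9.5 rectangle (area 251.75 mm²); the sphere at (12, 9.5): section is a regular 24-gon, circumradius = √(r²−h²) = √(5²−0.4²) = 4.984 (area = (24/2)·4.984²·sin(360°/24) = 77.15 mm²); the cylinder at (12.5, 5): section is a regular 24-gon, circumradius r=7.5 (area = (24/2)·7.500²·sin(360°/24) = 174.70 mm²); Combining (union): the regions partially overlap — summed areas 503.60 mm² minus the doubly-counted overlap 107.04 mm² gives 396.56 mm² — area = 396.56 mm². So its area = 396.56 mm². Layer 19 (z = 6.08): the cube is present — its section is the full 9×5.5 rectangle (area 49.50 mm²); the cube at (14.5, 1.5) does not reach this height (z outside [11, 30.5]); the sphere at (12, 9.5) is absent (|z−center|=11.920 > r=5); the cylinder at (12.5, 5) does not reach this height (z outside [6.5, 21]); Taking the union: only the 9×5.5 cube is present, so the union is just that shape — area = 49.50 mm². So its area = 49.50 mm². Layer 55 is larger (396.56 vs 49.50 mm²).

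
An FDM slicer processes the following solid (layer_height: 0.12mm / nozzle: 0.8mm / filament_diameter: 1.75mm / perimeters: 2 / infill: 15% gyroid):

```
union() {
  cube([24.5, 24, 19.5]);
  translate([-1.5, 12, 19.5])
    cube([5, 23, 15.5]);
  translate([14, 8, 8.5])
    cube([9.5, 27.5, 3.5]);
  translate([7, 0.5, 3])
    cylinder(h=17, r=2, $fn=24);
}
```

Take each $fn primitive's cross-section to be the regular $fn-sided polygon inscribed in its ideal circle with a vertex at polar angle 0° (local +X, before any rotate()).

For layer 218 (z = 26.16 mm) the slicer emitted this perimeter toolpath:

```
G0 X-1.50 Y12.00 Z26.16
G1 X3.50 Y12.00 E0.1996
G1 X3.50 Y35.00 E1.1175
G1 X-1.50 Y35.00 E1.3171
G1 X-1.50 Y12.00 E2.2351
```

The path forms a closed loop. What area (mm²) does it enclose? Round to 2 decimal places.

Apply the shoelace formula to the sequence of (X, Y) vertices; enclosed area = 115.00 mm².

115.00 mm²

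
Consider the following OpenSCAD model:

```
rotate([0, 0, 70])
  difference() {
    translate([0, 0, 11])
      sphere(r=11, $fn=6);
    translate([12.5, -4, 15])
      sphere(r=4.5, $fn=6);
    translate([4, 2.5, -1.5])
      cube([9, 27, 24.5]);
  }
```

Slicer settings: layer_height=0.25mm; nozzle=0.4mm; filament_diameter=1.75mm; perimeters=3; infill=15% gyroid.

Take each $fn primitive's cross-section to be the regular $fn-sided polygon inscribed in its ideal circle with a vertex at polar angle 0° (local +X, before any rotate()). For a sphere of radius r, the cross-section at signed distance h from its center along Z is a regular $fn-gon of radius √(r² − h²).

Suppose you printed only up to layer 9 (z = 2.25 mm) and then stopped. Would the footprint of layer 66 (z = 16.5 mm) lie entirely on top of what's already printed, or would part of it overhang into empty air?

part overhangs

Compare the two slices. At z = 2.25: the r=11 sphere slices to a regular 6-gon of circumradius 6.666 (√(r²−h²) with h=8.75 from center) (area = (6/2)·6.666²·sin(360°/6) = 115.45 mm²); the sphere at (12.5, -4) does not reach this height (|z−center|=12.750 > r=4.5); the cube at (4, 2.5) (footprint 9×27) is included at this height (area 243.00 mm²); Subtracting the remaining from the first: starting from the r=11 sphere (115.45 mm²), the 9×27 cube at (4, 2.5) partially overlaps it — only the 1.29 mm² overlap (of its 243.00 mm²) is removed, clipping the outline — area = 114.16 mm²; (rotated 70° about Z; rotation is an isometry so areas/perimeters/island counts are preserved). At z = 16.5: the r=11 sphere contributes a regular 6-gon of circumradius √(11²−5.5²) = 9.526 (area = (6/2)·9.526²·sin(360°/6) = 235.78 mm²); the r=4.5 sphere at (12.5, -4) slices to a regular 6-gon of circumradius 4.243 (√(r²−h²) with h=1.5 from center) (area = (6/2)·4.243²·sin(360°/6) = 46.77 mm²); the cube at (4, 2.5) is present — its section is the full 9×27 rectangle (area 243.00 mm²); After the difference (first − rest): starting from the r=11 sphere (235.78 mm²), the r=4.5 sphere at (12.5, -4) misses the remaining region (no effect); the 9×27 cube at (4, 2.5) partially overlaps it — only the 13.93 mm² overlap (of its 243.00 mm²) is removed, clipping the outline — area = 221.84 mm²; (whole slice rotated 70° about Z — lengths, areas and connectivity unchanged). Checking containment: at z = 16.5 the cross-section extends beyond the z = 2.25 cross-section by about 107.69 mm².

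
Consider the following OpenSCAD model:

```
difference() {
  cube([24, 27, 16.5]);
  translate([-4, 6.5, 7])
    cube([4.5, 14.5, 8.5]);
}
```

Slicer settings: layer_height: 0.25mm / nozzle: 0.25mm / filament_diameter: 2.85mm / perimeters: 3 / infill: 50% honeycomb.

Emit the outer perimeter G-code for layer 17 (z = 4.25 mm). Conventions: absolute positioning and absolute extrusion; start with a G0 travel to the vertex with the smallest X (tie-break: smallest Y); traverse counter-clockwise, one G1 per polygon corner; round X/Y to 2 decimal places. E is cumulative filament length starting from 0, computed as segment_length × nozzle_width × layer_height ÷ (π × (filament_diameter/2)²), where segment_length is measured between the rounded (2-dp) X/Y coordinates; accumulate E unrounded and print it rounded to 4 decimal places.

G0 X0.00 Y0.00 Z4.25
G1 X24.00 Y0.00 E0.2351
G1 X24.00 Y27.00 E0.4997
G1 X0.00 Y27.00 E0.7348
G1 X0.00 Y0.00 E0.9993

At z = 4.25 mm: the cube is present — its section is the full 24×27 rectangle; the cube at (-4, 6.5) is not intersected at this z (z outside [7, 15.5]); Taking the first minus the rest: none of the subtracted shapes is present at this height, so the 24×27 cube is unchanged — 1 connected region. The outline is a single polygon with 4 vertices. Extrusion per mm of travel: 0.25 × 0.25 / (π × 1.425²) = 0.009797. Accumulating E over each segment gives final E = 0.9993.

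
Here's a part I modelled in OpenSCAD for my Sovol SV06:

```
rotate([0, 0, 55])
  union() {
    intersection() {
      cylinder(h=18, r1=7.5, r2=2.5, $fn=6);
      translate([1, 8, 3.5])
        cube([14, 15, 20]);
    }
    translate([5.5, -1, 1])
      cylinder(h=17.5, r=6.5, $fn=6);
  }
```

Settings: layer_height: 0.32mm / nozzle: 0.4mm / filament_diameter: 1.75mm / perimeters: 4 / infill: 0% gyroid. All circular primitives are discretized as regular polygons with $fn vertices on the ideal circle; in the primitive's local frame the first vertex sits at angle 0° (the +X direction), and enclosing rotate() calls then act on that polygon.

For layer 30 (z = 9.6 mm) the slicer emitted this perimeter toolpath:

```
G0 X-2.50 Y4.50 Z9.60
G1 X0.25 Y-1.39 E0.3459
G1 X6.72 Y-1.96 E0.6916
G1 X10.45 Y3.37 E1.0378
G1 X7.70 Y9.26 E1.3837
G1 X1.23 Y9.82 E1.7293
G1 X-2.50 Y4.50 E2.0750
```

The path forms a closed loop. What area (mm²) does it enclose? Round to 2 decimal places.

109.73 mm²

Apply the shoelace formula to the sequence of (X, Y) vertices; enclosed area = 109.73 mm².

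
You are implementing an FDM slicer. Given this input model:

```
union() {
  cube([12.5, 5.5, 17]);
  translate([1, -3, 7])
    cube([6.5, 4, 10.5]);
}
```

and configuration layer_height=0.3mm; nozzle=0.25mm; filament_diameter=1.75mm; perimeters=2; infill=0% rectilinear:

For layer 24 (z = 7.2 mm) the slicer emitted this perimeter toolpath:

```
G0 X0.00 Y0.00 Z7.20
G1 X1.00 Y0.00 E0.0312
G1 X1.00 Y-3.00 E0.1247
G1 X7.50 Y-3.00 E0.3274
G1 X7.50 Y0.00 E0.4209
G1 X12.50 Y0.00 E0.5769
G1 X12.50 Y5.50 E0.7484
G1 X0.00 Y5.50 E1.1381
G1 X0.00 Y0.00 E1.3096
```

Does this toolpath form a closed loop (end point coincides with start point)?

Start point (G0): (0.00, 0.00). End point (last G1): the path returns to the start — closed.

yes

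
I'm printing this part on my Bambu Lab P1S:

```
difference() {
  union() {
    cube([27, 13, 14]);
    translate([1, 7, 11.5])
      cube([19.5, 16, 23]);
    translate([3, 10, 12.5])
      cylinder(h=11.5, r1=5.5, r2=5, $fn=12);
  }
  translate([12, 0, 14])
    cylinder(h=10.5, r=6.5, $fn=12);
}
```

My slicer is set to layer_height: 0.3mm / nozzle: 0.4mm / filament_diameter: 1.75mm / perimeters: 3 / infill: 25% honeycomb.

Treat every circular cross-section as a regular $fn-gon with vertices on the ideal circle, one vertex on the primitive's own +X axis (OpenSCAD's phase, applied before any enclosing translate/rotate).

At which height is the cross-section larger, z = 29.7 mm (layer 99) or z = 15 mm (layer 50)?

layer 50 (z = 15 mm)

Layer 99 (z = 29.7): the cube is not intersected at this z (z outside [0, 14]); the cube at (1, 7) (footprint 19.5×16) is included at this height (area 312.00 mm²); the cone at (3, 10) is not intersected at this z (z outside [12.5, 24]); Taking the union: only the 19.5×16 cube at (1, 7) is present, so the union is just that shape — area = 312.00 mm²; the cylinder at (12, 0) is absent (z outside [14, 24.5]); Taking the first minus the rest: none of the subtracted shapes is present at this height, so the result so far is unchanged — area = 312.00 mm². So its area = 312.00 mm². Layer 50 (z = 15): the cube does not reach this height (z outside [0, 14]); the cube at (1, 7) is present — its section is the full 19.5×16 rectangle (area 312.00 mm²); the cone at (3, 10) (r1=5.5→r2=5) has section circumradius 5.391 here — a regular 12-gon (area = (12/2)·5.391²·sin(360°/12) = 87.20 mm²); Taking the union: the regions partially overlap — summed areas 399.20 mm² minus the doubly-counted overlap 52.98 mm² gives 346.22 mm² — area = 346.22 mm²; the cylinder at (12, 0): section is a regular 12-gon, circumradius r=6.5 (area = (12/2)·6.500²·sin(360°/12) = 126.75 mm²); Taking the first minus the rest: starting from that combined region (346.22 mm²), the r=6.5 cylinder at (12, 0) misses the remaining region (no effect) — area = 346.22 mm². So its area = 346.22 mm². Layer 50 is larger (346.22 vs 312.00 mm²).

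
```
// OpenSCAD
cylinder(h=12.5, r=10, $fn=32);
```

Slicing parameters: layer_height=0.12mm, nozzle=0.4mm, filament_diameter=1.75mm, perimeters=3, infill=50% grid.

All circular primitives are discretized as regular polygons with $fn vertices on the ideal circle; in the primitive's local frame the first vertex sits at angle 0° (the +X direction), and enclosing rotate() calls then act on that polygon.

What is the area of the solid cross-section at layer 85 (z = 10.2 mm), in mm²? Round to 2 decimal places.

At z = 10.2 mm: the cylinder: section is a regular 32-gon, circumradius r=10 (area = (32/2)·10.000²·sin(360°/32) = 312.14 mm²). Overall, the cross-section is a single solid region. Net area = 312.14 mm².

312.14 mm²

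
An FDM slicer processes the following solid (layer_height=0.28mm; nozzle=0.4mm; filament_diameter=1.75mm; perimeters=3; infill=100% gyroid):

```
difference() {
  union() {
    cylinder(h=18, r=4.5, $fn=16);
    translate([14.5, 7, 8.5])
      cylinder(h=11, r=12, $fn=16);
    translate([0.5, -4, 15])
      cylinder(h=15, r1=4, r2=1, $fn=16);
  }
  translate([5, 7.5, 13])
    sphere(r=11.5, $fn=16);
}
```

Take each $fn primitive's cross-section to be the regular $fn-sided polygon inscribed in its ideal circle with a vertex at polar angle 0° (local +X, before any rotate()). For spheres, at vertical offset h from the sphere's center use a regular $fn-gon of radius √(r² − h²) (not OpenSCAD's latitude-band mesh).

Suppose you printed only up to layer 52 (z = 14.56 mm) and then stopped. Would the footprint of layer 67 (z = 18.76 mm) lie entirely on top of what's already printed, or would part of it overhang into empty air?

part overhangs

Compare the two slices. At z = 14.56: the cylinder: section is a regular 16-gon, circumradius r=4.5 (area = (16/2)·4.500²·sin(360°/16) = 61.99 mm²); the cylinder at (14.5, 7): section is a regular 16-gon, circumradius r=12 (area = (16/2)·12.000²·sin(360°/16) = 440.85 mm²); the cone at (0.5, -4) is not intersected at this z (z outside [15, 30]); Merging all regions: the regions partially overlap — summed areas 502.85 mm² minus the doubly-counted overlap 0.37 mm² gives 502.48 mm² — area = 502.48 mm²; the r=11.5 sphere at (5, 7.5) contributes a regular 16-gon of circumradius √(11.5²−1.56²) = 11.394 (area = (16/2)·11.394²·sin(360°/16) = 397.43 mm²); Taking the first minus the rest: starting from that combined region (502.48 mm²), the r=11.5 sphere at (5, 7.5) partially overlaps it — only the 252.93 mm² overlap (of its 397.43 mm²) is removed, clipping the outline — area = 249.54 mm². At z = 18.76: the cylinder is not intersected at this z (z outside [0, 18]); the cylinder at (14.5, 7): section is a regular 16-gon, circumradius r=12 (area = (16/2)·12.000²·sin(360°/16) = 440.85 mm²); the cone at (0.5, -4) contributes a regular 16-gon of circumradius 3.248 (interpolated between r1=4 and r2=1 at t=0.251) (area = (16/2)·3.248²·sin(360°/16) = 32.30 mm²); Merging all regions: the 2 present regions are separate (no shared area or edge), so areas and boundary lengths simply add and each stays a separate island — area = 473.15 mm²; the r=11.5 sphere at (5, 7.5) slices to a regular 16-gon of circumradius 9.954 (√(r²−h²) with h=5.76 from center) (area = (16/2)·9.954²·sin(360°/16) = 303.31 mm²); After the difference (first − rest): starting from the result so far (473.15 mm²), the r=11.5 sphere at (5, 7.5) partially overlaps it — only the 169.38 mm² overlap (of its 303.31 mm²) is removed, clipping the outline — area = 303.76 mm². Checking containment: at z = 18.76 the cross-section extends beyond the z = 14.56 cross-section by about 60.10 mm².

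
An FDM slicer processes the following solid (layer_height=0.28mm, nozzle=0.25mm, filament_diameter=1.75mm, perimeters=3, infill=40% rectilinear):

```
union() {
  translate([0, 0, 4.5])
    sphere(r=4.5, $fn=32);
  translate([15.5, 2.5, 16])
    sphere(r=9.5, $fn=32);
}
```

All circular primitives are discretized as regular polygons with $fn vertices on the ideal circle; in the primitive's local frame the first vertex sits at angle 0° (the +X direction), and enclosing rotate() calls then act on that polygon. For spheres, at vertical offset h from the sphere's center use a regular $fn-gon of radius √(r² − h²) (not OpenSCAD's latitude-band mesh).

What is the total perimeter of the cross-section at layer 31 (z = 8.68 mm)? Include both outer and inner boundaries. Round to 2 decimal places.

At z = 8.68 mm: the sphere: section is a regular 32-gon, circumradius = √(r²−h²) = √(4.5²−4.18²) = 1.667 (perimeter = 2·32·1.667·sin(180°/32) = 10.45 mm); the sphere at (15.5, 2.5): section is a regular 32-gon, circumradius = √(r²−h²) = √(9.5²−7.32²) = 6.055 (perimeter = 2·32·6.055·sin(180°/32) = 37.99 mm); Combining (union): the 2 present regions are separate (no shared area or edge), so areas and boundary lengths simply add and each stays a separate island — boundary = 48.44 mm. Overall, the cross-section has 2 separate islands. Total boundary length (outer) = 48.44 mm.

48.44 mm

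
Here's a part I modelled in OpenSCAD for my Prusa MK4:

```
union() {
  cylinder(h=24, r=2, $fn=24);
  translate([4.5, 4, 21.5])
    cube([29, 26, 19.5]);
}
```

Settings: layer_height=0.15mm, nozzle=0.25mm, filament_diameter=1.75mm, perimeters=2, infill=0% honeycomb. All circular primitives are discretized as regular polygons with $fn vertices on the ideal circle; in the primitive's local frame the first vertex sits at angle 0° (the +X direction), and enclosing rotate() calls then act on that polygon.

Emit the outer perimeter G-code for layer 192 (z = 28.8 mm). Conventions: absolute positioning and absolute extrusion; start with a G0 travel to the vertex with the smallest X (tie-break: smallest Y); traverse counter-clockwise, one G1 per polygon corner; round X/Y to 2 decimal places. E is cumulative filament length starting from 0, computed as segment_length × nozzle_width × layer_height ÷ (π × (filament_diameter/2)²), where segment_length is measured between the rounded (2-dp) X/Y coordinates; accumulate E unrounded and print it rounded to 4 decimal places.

G0 X4.50 Y4.00 Z28.80
G1 X33.50 Y4.00 E0.4521
G1 X33.50 Y30.00 E0.8575
G1 X4.50 Y30.00 E1.3096
G1 X4.50 Y4.00 E1.7150

At z = 28.8 mm: the cylinder is absent (z outside [0, 24]); the 29×26 cube at (4.5, 4) contributes its full rectangle; Taking the union: only the 29×26 cube at (4.5, 4) is present, so the union is just that shape — 1 connected region. The outline is a single polygon with 4 vertices. Extrusion per mm of travel: 0.25 × 0.15 / (π × 0.875²) = 0.015591. Accumulating E over each segment gives final E = 1.7150.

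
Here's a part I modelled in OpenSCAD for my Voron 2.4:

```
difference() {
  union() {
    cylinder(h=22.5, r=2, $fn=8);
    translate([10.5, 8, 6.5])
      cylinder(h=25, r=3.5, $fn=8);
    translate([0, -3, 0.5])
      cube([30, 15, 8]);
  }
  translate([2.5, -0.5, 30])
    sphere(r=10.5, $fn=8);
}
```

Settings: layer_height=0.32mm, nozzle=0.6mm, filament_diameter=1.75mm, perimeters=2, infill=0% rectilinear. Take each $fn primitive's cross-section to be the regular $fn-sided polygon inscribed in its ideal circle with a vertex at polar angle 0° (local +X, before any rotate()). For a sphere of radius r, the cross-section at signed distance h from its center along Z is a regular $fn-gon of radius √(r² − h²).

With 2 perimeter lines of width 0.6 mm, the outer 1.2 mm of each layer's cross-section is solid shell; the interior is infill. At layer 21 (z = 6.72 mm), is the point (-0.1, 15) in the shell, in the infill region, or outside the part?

outside

At z = 6.72 mm: the r=2 cylinder gives a regular 8-gon of circumradius 2 (constant along its height); the cylinder at (10.5, 8): section is a regular 8-gon, circumradius r=3.5; the 30×15 cube at (0, -3) contributes its full rectangle; Combining (union): the regions partially overlap (shared area 40.31 mm²), so overlapping operands fuse into one piece — 1 connected region; the sphere at (2.5, -0.5) is absent (|z−center|=23.280 > r=10.5); Subtracting the remaining from the first: none of the subtracted shapes is present at this height, so the result so far is unchanged — 1 connected region. Overall, the cross-section is a single solid region. The nearest boundary edge runs (0.00, 2.00)→(0.00, 12.00); distance from the point to it = 3.00 mm. The point is not inside any of the regions above, so it lies outside the cross-section (3.00 mm from the nearest boundary).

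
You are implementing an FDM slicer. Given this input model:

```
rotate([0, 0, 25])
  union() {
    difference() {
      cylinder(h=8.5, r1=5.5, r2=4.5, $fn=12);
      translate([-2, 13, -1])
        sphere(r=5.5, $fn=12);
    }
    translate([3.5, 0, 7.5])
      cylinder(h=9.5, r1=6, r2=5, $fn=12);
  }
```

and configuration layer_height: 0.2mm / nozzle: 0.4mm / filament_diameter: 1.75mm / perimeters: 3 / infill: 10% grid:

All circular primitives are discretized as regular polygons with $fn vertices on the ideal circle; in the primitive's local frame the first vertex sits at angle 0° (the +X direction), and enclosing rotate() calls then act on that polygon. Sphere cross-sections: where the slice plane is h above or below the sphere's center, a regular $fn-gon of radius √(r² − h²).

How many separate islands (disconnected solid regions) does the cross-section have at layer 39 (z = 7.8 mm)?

At z = 7.8 mm: the cone contributes a regular 12-gon of circumradius 4.582 (interpolated between r1=5.5 and r2=4.5 at t=0.918); the sphere at (-2, 13) is absent (|z−center|=8.800 > r=5.5); After the difference (first − rest): none of the subtracted shapes is present at this height, so the cone is unchanged — 1 connected region; the cone at (3.5, 0) (r1=6→r2=5) has section circumradius 5.968 here — a regular 12-gon; Merging all regions: the regions partially overlap (shared area 46.62 mm²), so overlapping operands fuse into one piece — 1 connected region; (whole slice rotated 25° about Z — lengths, areas and connectivity unchanged). Overall, the cross-section is a single solid region. Island count = 1.

1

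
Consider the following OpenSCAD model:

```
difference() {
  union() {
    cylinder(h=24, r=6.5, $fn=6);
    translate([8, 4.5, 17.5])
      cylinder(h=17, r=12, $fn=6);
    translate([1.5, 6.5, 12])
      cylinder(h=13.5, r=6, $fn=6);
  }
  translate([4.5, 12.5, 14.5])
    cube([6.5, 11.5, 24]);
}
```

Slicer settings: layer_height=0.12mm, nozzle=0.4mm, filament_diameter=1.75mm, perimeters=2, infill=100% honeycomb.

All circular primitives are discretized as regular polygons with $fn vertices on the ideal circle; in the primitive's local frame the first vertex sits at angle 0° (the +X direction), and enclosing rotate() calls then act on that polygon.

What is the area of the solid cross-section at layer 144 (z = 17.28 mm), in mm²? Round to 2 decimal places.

172.87 mm²

At z = 17.28 mm: the r=6.5 cylinder contributes a regular 6-gon of circumradius 6.5 (area = (6/2)·6.500²·sin(360°/6) = 109.77 mm²); the cylinder at (8, 4.5) is absent (z outside [17.5, 34.5]); the cylinder at (1.5, 6.5): section is a regular 6-gon, circumradius r=6 (area = (6/2)·6.000²·sin(360°/6) = 93.53 mm²); Merging all regions: the regions partially overlap — summed areas 203.30 mm² minus the doubly-counted overlap 30.43 mm² gives 172.87 mm² — area = 172.87 mm²; the cube at (4.5, 12.5) is present — its section is the full 6.5×11.5 rectangle (area 74.75 mm²); After the difference (first − rest): starting from the result so far (172.87 mm²), the 6.5×11.5 cube at (4.5, 12.5) misses the remaining region (no effect) — area = 172.87 mm². Overall, the cross-section is a single solid region. Net area = 172.87 mm².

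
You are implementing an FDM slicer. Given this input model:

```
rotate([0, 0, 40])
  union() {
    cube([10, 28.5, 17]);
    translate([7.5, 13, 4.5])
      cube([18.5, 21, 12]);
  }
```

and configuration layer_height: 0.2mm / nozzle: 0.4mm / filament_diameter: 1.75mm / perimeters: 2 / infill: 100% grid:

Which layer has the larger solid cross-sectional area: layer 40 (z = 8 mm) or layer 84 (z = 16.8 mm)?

Layer 40 (z = 8): the cube (footprint 10×28.5) is included at this height (area 285.00 mm²); the cube at (7.5, 13) (footprint 18.5×21) is included at this height (area 388.50 mm²); Merging all regions: the regions partially overlap — summed areas 673.50 mm² minus the doubly-counted overlap 38.75 mm² gives 634.75 mm² — area = 634.75 mm²; (rotated 40° about Z; rotation is an isometry so areas/perimeters/island counts are preserved). So its area = 634.75 mm². Layer 84 (z = 16.8): the cube (footprint 10×28.5) is included at this height (area 285.00 mm²); the cube at (7.5, 13) does not reach this height (z outside [4.5, 16.5]); Combining (union): only the 10×28.5 cube is present, so the union is just that shape — area = 285.00 mm²; (rotated 40° about Z; rotation is an isometry so areas/perimeters/island counts are preserved). So its area = 285.00 mm². Layer 40 is larger (634.75 vs 285.00 mm²).

layer 40 (z = 8 mm)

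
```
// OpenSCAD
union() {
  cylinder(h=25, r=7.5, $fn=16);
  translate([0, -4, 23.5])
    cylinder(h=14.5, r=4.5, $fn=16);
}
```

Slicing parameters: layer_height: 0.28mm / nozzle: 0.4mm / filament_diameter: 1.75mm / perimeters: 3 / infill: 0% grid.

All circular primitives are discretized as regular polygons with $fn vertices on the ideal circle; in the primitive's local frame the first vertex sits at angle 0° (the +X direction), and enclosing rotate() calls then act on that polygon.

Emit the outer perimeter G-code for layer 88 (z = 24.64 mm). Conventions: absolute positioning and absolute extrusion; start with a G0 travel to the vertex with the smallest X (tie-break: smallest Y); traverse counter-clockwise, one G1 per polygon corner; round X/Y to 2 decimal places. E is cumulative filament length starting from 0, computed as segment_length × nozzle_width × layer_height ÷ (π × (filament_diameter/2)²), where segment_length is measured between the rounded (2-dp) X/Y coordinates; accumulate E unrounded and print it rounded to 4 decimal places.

At z = 24.64 mm: the r=7.5 cylinder gives a regular 16-gon of circumradius 7.5 (constant along its height); the r=4.5 cylinder at (0, -4) gives a regular 16-gon of circumradius 4.5 (constant along its height); Taking the union: the regions partially overlap (shared area 56.33 mm²), so overlapping operands fuse into one piece — 1 connected region. The outline is a single polygon with 20 vertices. Extrusion per mm of travel: 0.4 × 0.28 / (π × 0.875²) = 0.046564. Accumulating E over each segment gives final E = 2.2304.

G0 X-7.50 Y0.00 Z24.64
G1 X-6.93 Y-2.87 E0.1362
G1 X-5.30 Y-5.30 E0.2725
G1 X-3.74 Y-6.35 E0.3601
G1 X-3.18 Y-7.18 E0.4067
G1 X-1.72 Y-8.16 E0.4886
G1 X0.00 Y-8.50 E0.5702
G1 X1.72 Y-8.16 E0.6518
G1 X3.18 Y-7.18 E0.7337
G1 X3.74 Y-6.35 E0.7803
G1 X5.30 Y-5.30 E0.8679
G1 X6.93 Y-2.87 E1.0042
G1 X7.50 Y0.00 E1.1404
G1 X6.93 Y2.87 E1.2767
G1 X5.30 Y5.30 E1.4129
G1 X2.87 Y6.93 E1.5492
G1 X0.00 Y7.50 E1.6854
G1 X-2.87 Y6.93 E1.8217
G1 X-5.30 Y5.30 E1.9579
G1 X-6.93 Y2.87 E2.0941
G1 X-7.50 Y0.00 E2.2304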